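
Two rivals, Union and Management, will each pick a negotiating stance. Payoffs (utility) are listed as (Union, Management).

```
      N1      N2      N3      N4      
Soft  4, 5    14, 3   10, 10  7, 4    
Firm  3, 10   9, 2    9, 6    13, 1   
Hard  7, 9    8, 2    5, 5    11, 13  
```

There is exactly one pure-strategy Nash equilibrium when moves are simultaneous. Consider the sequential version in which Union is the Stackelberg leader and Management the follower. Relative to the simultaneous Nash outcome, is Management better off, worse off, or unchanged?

Work backward from Management's decision.
- Soft: Management compares 5, 3, 10, 4 and picks N3; Union would get 10.
- Firm: Management compares 10, 2, 6, 1 and picks N1; Union would get 3.
- Hard: Management compares 9, 2, 5, 13 and picks N4; Union would get 11.
Among 10, 3, 11, the best is 11 at Hard. Subgame-perfect outcome: (Hard, N4) with payoffs (11, 13).
For the simultaneous game, intersect best replies.
Union's best replies: N1→Hard; N2→Soft; N3→Soft; N4→Firm.
Management's best replies: Soft→N3; Firm→N1; Hard→N4.
The unique mutual best reply is (Soft, N3), giving (10, 10).
Management earns 13 sequentially versus 10 at the Nash outcome: better off.

better off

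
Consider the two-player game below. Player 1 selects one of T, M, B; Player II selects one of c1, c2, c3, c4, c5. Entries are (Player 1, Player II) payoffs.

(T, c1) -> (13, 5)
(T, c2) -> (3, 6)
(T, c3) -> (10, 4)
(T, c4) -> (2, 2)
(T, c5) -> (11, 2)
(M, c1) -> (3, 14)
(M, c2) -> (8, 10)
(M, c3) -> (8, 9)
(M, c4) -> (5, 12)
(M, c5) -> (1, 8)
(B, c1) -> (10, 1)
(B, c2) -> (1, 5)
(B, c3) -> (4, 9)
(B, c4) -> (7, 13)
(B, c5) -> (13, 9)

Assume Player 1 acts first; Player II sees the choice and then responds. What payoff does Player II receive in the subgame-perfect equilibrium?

Work backward from Player II's decision.
- T: BR = c2, leader payoff 3.
- M: BR = c1, leader payoff 3.
- B: BR = c4, leader payoff 7.
Among 3, 3, 7, the best is 7 at B. Subgame-perfect outcome: (B, c4) with payoffs (7, 13).

13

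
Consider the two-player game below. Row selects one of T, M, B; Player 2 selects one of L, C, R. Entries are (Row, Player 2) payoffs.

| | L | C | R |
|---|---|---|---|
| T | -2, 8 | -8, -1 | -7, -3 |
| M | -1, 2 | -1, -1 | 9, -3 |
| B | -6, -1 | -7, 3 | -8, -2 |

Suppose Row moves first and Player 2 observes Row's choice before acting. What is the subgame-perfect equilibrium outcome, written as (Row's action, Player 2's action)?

(M, L)

Work backward from Player 2's decision.
- T: Player 2 compares 8, -1, -3 and picks L; Row would get -2.
- M: Player 2 compares 2, -1, -3 and picks L; Row would get -1.
- B: Player 2 compares -1, 3, -2 and picks C; Row would get -7.
Row's induced payoffs are -2, -1, -7, so Row commits to M. Subgame-perfect outcome: (M, L) with payoffs (-1, 2).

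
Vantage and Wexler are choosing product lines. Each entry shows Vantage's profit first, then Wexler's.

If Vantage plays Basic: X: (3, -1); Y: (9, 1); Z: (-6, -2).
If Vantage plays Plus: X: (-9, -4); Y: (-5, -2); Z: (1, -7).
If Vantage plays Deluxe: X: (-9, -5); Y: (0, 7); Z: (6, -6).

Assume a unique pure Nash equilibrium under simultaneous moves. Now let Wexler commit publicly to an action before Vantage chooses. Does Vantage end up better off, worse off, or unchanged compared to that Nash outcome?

Solve by backward induction (Wexler leads).
- X: BR = Basic, leader payoff -1.
- Y: BR = Basic, leader payoff 1.
- Z: BR = Deluxe, leader payoff -6.
Wexler's induced payoffs are -1, 1, -6, so Wexler commits to Y. Subgame-perfect outcome: (Basic, Y) with payoffs (9, 1).
Now find the simultaneous Nash equilibrium.
Vantage's best replies: X→Basic; Y→Basic; Z→Deluxe.
Wexler's best replies: Basic→Y; Plus→Y; Deluxe→Y.
The unique mutual best reply is (Basic, Y), giving (9, 1).
Vantage earns 9 sequentially versus 9 at the Nash outcome: unchanged.

unchanged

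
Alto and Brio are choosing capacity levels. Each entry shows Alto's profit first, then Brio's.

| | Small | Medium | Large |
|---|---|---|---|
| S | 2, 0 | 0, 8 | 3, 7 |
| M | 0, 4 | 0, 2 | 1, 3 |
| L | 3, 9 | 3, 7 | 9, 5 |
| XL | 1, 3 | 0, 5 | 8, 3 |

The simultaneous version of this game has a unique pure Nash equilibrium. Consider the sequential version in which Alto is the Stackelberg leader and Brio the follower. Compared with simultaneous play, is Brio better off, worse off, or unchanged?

unchanged

Solve by backward induction (Alto leads).
- S → Brio plays Medium (best of 0, 8, 7); Alto gets 0.
- M → Brio plays Small (best of 4, 2, 3); Alto gets 0.
- L → Brio plays Small (best of 9, 7, 5); Alto gets 3.
- XL → Brio plays Medium (best of 3, 5, 3); Alto gets 0.
Alto's induced payoffs are 0, 0, 3, 0, so Alto commits to L. Subgame-perfect outcome: (L, Small) with payoffs (3, 9).
Under simultaneous play:
Alto's best replies: Small→L; Medium→L; Large→L.
Brio's best replies: S→Medium; M→Small; L→Small; XL→Medium.
Only (L, Small) has each player best-responding; Nash payoffs (3, 9).
Brio earns 9 sequentially versus 9 at the Nash outcome: unchanged.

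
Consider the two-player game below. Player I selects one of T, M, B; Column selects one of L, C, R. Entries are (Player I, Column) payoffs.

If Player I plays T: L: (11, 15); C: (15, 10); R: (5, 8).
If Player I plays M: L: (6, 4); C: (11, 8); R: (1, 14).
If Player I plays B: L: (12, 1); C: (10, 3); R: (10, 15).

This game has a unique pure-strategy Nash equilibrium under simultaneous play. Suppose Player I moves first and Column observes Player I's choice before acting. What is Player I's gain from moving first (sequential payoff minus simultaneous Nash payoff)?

1

Solve by backward induction (Player I leads).
- T → Column plays L (best of 15, 10, 8); Player I gets 11.
- M → Column plays R (best of 4, 8, 14); Player I gets 1.
- B → Column plays R (best of 1, 3, 15); Player I gets 10.
Among 11, 1, 10, the best is 11 at T. Subgame-perfect outcome: (T, L) with payoffs (11, 15).
Under simultaneous play:
Player I's best replies: L→B; C→T; R→B.
Column's best replies: T→L; M→R; B→R.
The unique mutual best reply is (B, R), giving (10, 15).
Player I's commitment gain: 11 − 10 = 1.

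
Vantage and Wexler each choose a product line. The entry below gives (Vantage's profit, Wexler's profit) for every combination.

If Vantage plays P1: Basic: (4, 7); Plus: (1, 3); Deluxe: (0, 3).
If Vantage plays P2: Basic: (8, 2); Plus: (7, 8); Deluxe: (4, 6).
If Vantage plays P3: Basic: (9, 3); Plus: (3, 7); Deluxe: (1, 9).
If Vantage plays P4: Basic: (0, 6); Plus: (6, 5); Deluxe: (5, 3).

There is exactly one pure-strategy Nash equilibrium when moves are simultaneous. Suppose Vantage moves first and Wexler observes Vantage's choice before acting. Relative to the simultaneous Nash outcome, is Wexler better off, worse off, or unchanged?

unchanged

Wexler best-responds to each possible Vantage move:
- P1 → Wexler plays Basic (best of 7, 3, 3); Vantage gets 4.
- P2 → Wexler plays Plus (best of 2, 8, 6); Vantage gets 7.
- P3 → Wexler plays Deluxe (best of 3, 7, 9); Vantage gets 1.
- P4 → Wexler plays Basic (best of 6, 5, 3); Vantage gets 0.
Among 4, 7, 1, 0, the best is 7 at P2. Subgame-perfect outcome: (P2, Plus) with payoffs (7, 8).
Now find the simultaneous Nash equilibrium.
Vantage's best replies: Basic→P3; Plus→P2; Deluxe→P4.
Wexler's best replies: P1→Basic; P2→Plus; P3→Deluxe; P4→Basic.
The unique mutual best reply is (P2, Plus), giving (7, 8).
Wexler earns 8 sequentially versus 8 at the Nash outcome: unchanged.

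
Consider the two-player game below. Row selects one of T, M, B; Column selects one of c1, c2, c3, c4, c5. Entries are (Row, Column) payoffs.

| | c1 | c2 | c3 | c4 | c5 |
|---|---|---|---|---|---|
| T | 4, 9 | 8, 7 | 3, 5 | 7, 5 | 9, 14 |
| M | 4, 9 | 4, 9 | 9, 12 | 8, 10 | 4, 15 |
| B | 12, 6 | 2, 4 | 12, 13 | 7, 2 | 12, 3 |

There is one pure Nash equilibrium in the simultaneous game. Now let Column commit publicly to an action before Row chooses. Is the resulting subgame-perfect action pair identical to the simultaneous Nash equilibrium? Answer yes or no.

Row best-responds to each possible Column move:
- c1 → Row plays B (best of 4, 4, 12); Column gets 6.
- c2 → Row plays T (best of 8, 4, 2); Column gets 7.
- c3 → Row plays B (best of 3, 9, 12); Column gets 13.
- c4 → Row plays M (best of 7, 8, 7); Column gets 10.
- c5 → Row plays B (best of 9, 4, 12); Column gets 3.
Maximizing over 6, 7, 13, 10, 3, Column chooses c3. Subgame-perfect outcome: (B, c3) with payoffs (12, 13).
For the simultaneous game, intersect best replies.
Row's best replies: c1→B; c2→T; c3→B; c4→M; c5→B.
Column's best replies: T→c5; M→c5; B→c3.
Only (B, c3) has each player best-responding; Nash payoffs (12, 13).
Sequential outcome (B, c3) coincides with the Nash profile (B, c3).

yes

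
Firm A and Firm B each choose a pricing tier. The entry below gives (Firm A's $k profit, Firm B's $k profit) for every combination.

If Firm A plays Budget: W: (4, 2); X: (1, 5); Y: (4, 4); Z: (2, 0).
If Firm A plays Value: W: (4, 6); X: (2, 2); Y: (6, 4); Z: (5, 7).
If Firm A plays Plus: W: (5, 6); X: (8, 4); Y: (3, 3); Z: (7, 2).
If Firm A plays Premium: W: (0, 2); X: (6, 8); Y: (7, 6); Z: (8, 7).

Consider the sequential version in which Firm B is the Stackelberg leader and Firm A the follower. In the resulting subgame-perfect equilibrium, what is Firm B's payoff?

7

Work backward from Firm A's decision.
- W: BR = Plus, leader payoff 6.
- X: BR = Plus, leader payoff 4.
- Y: BR = Premium, leader payoff 6.
- Z: BR = Premium, leader payoff 7.
Maximizing over 6, 4, 6, 7, Firm B chooses Z. Subgame-perfect outcome: (Premium, Z) with payoffs (8, 7).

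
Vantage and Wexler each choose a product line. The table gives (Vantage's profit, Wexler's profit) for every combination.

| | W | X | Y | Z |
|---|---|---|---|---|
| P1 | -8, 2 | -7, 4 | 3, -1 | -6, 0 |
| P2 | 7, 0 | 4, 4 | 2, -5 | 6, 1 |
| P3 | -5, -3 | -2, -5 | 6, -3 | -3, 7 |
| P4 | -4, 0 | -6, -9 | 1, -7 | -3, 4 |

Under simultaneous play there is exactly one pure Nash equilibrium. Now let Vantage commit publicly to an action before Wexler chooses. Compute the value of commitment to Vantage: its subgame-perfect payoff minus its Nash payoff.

Solve by backward induction (Vantage leads).
- P1: Wexler compares 2, 4, -1, 0 and picks X; Vantage would get -7.
- P2: Wexler compares 0, 4, -5, 1 and picks X; Vantage would get 4.
- P3: Wexler compares -3, -5, -3, 7 and picks Z; Vantage would get -3.
- P4: Wexler compares 0, -9, -7, 4 and picks Z; Vantage would get -3.
Among -7, 4, -3, -3, the best is 4 at P2. Subgame-perfect outcome: (P2, X) with payoffs (4, 4).
For the simultaneous game, intersect best replies.
Vantage's best replies: W→P2; X→P2; Y→P3; Z→P2.
Wexler's best replies: P1→X; P2→X; P3→Z; P4→Z.
Only (P2, X) has each player best-responding; Nash payoffs (4, 4).
Vantage's commitment gain: 4 − 4 = 0.

0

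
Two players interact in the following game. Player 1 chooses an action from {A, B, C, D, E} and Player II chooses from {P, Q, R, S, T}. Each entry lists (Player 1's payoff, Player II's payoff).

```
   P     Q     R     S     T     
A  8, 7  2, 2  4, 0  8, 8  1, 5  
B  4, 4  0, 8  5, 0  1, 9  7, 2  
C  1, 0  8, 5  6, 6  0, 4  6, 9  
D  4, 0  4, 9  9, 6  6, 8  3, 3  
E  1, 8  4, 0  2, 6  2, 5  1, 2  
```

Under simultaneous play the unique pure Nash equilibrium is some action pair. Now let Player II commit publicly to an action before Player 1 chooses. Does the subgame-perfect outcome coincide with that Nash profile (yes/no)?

yes

Player 1 best-responds to each possible Player II move:
- P: Player 1 compares 8, 4, 1, 4, 1 and picks A; Player II would get 7.
- Q: Player 1 compares 2, 0, 8, 4, 4 and picks C; Player II would get 5.
- R: Player 1 compares 4, 5, 6, 9, 2 and picks D; Player II would get 6.
- S: Player 1 compares 8, 1, 0, 6, 2 and picks A; Player II would get 8.
- T: Player 1 compares 1, 7, 6, 3, 1 and picks B; Player II would get 2.
Player II's induced payoffs are 7, 5, 6, 8, 2, so Player II commits to S. Subgame-perfect outcome: (A, S) with payoffs (8, 8).
For the simultaneous game, intersect best replies.
Player 1's best replies: P→A; Q→C; R→D; S→A; T→B.
Player II's best replies: A→S; B→S; C→T; D→Q; E→P.
The unique mutual best reply is (A, S), giving (8, 8).
Sequential outcome (A, S) coincides with the Nash profile (A, S).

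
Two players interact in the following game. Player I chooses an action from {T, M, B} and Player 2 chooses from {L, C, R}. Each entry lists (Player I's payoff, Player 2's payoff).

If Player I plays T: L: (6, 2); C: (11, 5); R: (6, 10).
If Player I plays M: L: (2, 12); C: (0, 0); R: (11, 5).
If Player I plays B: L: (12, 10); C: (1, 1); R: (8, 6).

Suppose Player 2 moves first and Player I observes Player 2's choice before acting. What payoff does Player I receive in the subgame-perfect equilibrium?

12

Player I best-responds to each possible Player 2 move:
- L: BR = B, leader payoff 10.
- C: BR = T, leader payoff 5.
- R: BR = M, leader payoff 5.
Maximizing over 10, 5, 5, Player 2 chooses L. Subgame-perfect outcome: (B, L) with payoffs (12, 10).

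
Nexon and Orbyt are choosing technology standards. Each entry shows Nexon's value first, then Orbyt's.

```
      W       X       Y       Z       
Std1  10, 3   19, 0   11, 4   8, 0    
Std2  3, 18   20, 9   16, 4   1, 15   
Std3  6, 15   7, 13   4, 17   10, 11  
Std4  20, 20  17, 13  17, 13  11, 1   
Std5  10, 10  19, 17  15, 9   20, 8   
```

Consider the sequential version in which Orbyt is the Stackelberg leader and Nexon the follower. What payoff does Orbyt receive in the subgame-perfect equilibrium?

20

Work backward from Nexon's decision.
- W → Nexon plays Std4 (best of 10, 3, 6, 20, 10); Orbyt gets 20.
- X → Nexon plays Std2 (best of 19, 20, 7, 17, 19); Orbyt gets 9.
- Y → Nexon plays Std4 (best of 11, 16, 4, 17, 15); Orbyt gets 13.
- Z → Nexon plays Std5 (best of 8, 1, 10, 11, 20); Orbyt gets 8.
Orbyt's induced payoffs are 20, 9, 13, 8, so Orbyt commits to W. Subgame-perfect outcome: (Std4, W) with payoffs (20, 20).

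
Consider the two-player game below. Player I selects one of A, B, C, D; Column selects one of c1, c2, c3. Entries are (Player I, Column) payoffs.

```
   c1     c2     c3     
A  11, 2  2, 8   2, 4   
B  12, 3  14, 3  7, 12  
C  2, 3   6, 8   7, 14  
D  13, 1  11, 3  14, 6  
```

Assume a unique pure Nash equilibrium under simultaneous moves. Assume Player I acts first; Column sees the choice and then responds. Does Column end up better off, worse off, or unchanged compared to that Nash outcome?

Column best-responds to each possible Player I move:
- A: Column compares 2, 8, 4 and picks c2; Player I would get 2.
- B: Column compares 3, 3, 12 and picks c3; Player I would get 7.
- C: Column compares 3, 8, 14 and picks c3; Player I would get 7.
- D: Column compares 1, 3, 6 and picks c3; Player I would get 14.
Player I's induced payoffs are 2, 7, 7, 14, so Player I commits to D. Subgame-perfect outcome: (D, c3) with payoffs (14, 6).
Now find the simultaneous Nash equilibrium.
Player I's best replies: c1→D; c2→B; c3→D.
Column's best replies: A→c2; B→c3; C→c3; D→c3.
Only (D, c3) has each player best-responding; Nash payoffs (14, 6).
Column earns 6 sequentially versus 6 at the Nash outcome: unchanged.

unchanged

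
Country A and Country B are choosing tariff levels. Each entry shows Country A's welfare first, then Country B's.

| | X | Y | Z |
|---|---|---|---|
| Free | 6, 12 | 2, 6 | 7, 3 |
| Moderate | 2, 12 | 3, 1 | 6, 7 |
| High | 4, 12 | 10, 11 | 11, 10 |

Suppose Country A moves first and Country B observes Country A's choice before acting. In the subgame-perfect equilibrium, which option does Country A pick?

Work backward from Country B's decision.
- Free: BR = X, leader payoff 6.
- Moderate: BR = X, leader payoff 2.
- High: BR = X, leader payoff 4.
Among 6, 2, 4, the best is 6 at Free. Subgame-perfect outcome: (Free, X) with payoffs (6, 12).

Free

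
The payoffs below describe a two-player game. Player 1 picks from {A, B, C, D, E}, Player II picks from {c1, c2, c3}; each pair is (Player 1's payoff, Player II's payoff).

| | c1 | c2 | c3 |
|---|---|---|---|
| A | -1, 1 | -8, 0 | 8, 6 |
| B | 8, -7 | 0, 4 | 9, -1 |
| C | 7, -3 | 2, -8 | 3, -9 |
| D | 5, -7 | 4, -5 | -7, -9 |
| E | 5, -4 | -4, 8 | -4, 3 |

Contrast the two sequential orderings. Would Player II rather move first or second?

If Player 1 leads: Player II's best replies are A→c3, B→c2, C→c1, D→c2, E→c2; Player 1's induced payoffs 8, 0, 7, 4, -4; outcome (A, c3), payoffs (8, 6).
If Player II leads: Player 1's best replies are c1→B, c2→D, c3→B; Player II's induced payoffs -7, -5, -1; outcome (B, c3), payoffs (9, -1).
Player II gets -1 moving first and 6 moving second, so Player II prefers to move second.

second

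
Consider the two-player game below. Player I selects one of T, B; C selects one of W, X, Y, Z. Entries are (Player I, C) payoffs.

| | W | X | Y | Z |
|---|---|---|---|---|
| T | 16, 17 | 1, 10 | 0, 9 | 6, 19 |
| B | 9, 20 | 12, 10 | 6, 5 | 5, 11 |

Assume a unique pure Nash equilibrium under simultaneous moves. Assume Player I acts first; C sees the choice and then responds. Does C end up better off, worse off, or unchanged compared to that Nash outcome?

better off

C best-responds to each possible Player I move:
- T: BR = Z, leader payoff 6.
- B: BR = W, leader payoff 9.
Maximizing over 6, 9, Player I chooses B. Subgame-perfect outcome: (B, W) with payoffs (9, 20).
Now find the simultaneous Nash equilibrium.
Player I's best replies: W→T; X→B; Y→B; Z→T.
C's best replies: T→Z; B→W.
Only (T, Z) has each player best-responding; Nash payoffs (6, 19).
C earns 20 sequentially versus 19 at the Nash outcome: better off.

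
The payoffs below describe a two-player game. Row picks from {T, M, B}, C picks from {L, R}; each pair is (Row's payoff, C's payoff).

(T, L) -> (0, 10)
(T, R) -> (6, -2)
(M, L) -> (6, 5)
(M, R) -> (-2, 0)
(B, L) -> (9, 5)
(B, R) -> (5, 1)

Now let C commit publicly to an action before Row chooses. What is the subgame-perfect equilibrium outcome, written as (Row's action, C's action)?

(B, L)

Backward induction with C moving first.
- L: BR = B, leader payoff 5.
- R: BR = T, leader payoff -2.
Among 5, -2, the best is 5 at L. Subgame-perfect outcome: (B, L) with payoffs (9, 5).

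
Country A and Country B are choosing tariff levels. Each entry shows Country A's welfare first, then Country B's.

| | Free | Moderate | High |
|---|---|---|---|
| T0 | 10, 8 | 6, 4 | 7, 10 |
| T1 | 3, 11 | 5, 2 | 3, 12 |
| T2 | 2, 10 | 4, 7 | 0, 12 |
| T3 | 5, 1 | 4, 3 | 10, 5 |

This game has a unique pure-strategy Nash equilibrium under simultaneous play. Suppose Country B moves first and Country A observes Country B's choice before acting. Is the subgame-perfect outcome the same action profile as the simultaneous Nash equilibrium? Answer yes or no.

no

Country A best-responds to each possible Country B move:
- Free → Country A plays T0 (best of 10, 3, 2, 5); Country B gets 8.
- Moderate → Country A plays T0 (best of 6, 5, 4, 4); Country B gets 4.
- High → Country A plays T3 (best of 7, 3, 0, 10); Country B gets 5.
Among 8, 4, 5, the best is 8 at Free. Subgame-perfect outcome: (T0, Free) with payoffs (10, 8).
For the simultaneous game, intersect best replies.
Country A's best replies: Free→T0; Moderate→T0; High→T3.
Country B's best replies: T0→High; T1→High; T2→High; T3→High.
Only (T3, High) has each player best-responding; Nash payoffs (10, 5).
Sequential outcome (T0, Free) differs from the Nash profile (T3, High).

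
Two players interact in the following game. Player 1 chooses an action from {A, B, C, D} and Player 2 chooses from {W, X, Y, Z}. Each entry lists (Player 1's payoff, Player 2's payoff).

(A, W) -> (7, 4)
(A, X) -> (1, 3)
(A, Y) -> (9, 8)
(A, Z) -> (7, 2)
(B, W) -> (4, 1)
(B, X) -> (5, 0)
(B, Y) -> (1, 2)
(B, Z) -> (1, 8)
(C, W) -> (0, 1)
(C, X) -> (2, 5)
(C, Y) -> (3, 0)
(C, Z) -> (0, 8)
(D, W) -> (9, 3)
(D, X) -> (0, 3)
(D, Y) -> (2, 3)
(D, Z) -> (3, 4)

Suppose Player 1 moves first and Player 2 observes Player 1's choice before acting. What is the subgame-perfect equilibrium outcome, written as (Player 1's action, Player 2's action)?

Backward induction with Player 1 moving first.
- A → Player 2 plays Y (best of 4, 3, 8, 2); Player 1 gets 9.
- B → Player 2 plays Z (best of 1, 0, 2, 8); Player 1 gets 1.
- C → Player 2 plays Z (best of 1, 5, 0, 8); Player 1 gets 0.
- D → Player 2 plays Z (best of 3, 3, 3, 4); Player 1 gets 3.
Player 1's induced payoffs are 9, 1, 0, 3, so Player 1 commits to A. Subgame-perfect outcome: (A, Y) with payoffs (9, 8).

(A, Y)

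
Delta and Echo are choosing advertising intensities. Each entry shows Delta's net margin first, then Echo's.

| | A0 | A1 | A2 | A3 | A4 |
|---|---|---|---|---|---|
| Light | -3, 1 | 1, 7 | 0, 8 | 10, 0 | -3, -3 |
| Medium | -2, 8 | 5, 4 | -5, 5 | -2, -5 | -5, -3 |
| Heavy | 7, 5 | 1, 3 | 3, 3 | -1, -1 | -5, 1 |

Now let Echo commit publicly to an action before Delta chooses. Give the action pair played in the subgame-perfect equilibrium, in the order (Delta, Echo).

Work backward from Delta's decision.
- A0: Delta compares -3, -2, 7 and picks Heavy; Echo would get 5.
- A1: Delta compares 1, 5, 1 and picks Medium; Echo would get 4.
- A2: Delta compares 0, -5, 3 and picks Heavy; Echo would get 3.
- A3: Delta compares 10, -2, -1 and picks Light; Echo would get 0.
- A4: Delta compares -3, -5, -5 and picks Light; Echo would get -3.
Among 5, 4, 3, 0, -3, the best is 5 at A0. Subgame-perfect outcome: (Heavy, A0) with payoffs (7, 5).

(Heavy, A0)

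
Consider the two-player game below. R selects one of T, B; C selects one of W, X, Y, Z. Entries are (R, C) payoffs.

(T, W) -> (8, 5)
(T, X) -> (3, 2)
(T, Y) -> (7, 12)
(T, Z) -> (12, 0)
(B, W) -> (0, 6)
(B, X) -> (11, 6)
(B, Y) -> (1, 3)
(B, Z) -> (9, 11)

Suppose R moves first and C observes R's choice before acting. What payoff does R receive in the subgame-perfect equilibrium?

9

C best-responds to each possible R move:
- T → C plays Y (best of 5, 2, 12, 0); R gets 7.
- B → C plays Z (best of 6, 6, 3, 11); R gets 9.
Among 7, 9, the best is 9 at B. Subgame-perfect outcome: (B, Z) with payoffs (9, 11).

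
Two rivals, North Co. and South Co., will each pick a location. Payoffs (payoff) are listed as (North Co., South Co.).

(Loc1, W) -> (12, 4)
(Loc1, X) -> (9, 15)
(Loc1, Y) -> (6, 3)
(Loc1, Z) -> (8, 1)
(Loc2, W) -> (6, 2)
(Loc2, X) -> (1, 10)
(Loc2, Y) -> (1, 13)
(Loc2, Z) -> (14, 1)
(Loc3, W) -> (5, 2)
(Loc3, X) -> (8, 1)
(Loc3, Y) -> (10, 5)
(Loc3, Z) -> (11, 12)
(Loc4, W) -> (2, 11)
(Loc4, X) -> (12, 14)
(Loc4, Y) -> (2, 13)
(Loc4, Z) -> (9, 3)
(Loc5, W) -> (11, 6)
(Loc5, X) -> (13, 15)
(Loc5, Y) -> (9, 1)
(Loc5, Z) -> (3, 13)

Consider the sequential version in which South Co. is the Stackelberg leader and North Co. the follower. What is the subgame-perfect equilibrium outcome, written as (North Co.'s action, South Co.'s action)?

Solve by backward induction (South Co. leads).
- W → North Co. plays Loc1 (best of 12, 6, 5, 2, 11); South Co. gets 4.
- X → North Co. plays Loc5 (best of 9, 1, 8, 12, 13); South Co. gets 15.
- Y → North Co. plays Loc3 (best of 6, 1, 10, 2, 9); South Co. gets 5.
- Z → North Co. plays Loc2 (best of 8, 14, 11, 9, 3); South Co. gets 1.
Among 4, 15, 5, 1, the best is 15 at X. Subgame-perfect outcome: (Loc5, X) with payoffs (13, 15).

(Loc5, X)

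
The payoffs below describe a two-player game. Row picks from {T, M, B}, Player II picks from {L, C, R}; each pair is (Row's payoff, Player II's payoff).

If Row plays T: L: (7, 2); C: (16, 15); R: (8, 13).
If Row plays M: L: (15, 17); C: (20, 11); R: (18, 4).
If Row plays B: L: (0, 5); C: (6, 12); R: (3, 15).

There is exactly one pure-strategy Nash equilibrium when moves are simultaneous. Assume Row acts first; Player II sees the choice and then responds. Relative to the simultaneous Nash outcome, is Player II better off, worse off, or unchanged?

worse off

Solve by backward induction (Row leads).
- T → Player II plays C (best of 2, 15, 13); Row gets 16.
- M → Player II plays L (best of 17, 11, 4); Row gets 15.
- B → Player II plays R (best of 5, 12, 15); Row gets 3.
Row's induced payoffs are 16, 15, 3, so Row commits to T. Subgame-perfect outcome: (T, C) with payoffs (16, 15).
Now find the simultaneous Nash equilibrium.
Row's best replies: L→M; C→M; R→M.
Player II's best replies: T→C; M→L; B→R.
The unique mutual best reply is (M, L), giving (15, 17).
Player II earns 15 sequentially versus 17 at the Nash outcome: worse off.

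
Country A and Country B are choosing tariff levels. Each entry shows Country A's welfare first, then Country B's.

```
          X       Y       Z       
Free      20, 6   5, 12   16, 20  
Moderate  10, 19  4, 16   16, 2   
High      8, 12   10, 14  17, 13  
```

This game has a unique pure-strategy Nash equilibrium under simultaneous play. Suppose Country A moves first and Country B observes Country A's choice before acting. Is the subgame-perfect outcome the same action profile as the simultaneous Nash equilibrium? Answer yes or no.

no

Work backward from Country B's decision.
- Free → Country B plays Z (best of 6, 12, 20); Country A gets 16.
- Moderate → Country B plays X (best of 19, 16, 2); Country A gets 10.
- High → Country B plays Y (best of 12, 14, 13); Country A gets 10.
Maximizing over 16, 10, 10, Country A chooses Free. Subgame-perfect outcome: (Free, Z) with payoffs (16, 20).
For the simultaneous game, intersect best replies.
Country A's best replies: X→Free; Y→High; Z→High.
Country B's best replies: Free→Z; Moderate→X; High→Y.
Only (High, Y) has each player best-responding; Nash payoffs (10, 14).
Sequential outcome (Free, Z) differs from the Nash profile (High, Y).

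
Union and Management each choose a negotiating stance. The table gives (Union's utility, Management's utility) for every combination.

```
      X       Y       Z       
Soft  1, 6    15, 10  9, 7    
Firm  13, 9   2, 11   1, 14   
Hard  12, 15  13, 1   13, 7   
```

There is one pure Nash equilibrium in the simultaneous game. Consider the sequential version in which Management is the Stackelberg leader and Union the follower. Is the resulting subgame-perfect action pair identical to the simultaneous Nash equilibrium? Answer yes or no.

yes

Work backward from Union's decision.
- X: BR = Firm, leader payoff 9.
- Y: BR = Soft, leader payoff 10.
- Z: BR = Hard, leader payoff 7.
Management's induced payoffs are 9, 10, 7, so Management commits to Y. Subgame-perfect outcome: (Soft, Y) with payoffs (15, 10).
Now find the simultaneous Nash equilibrium.
Union's best replies: X→Firm; Y→Soft; Z→Hard.
Management's best replies: Soft→Y; Firm→Z; Hard→X.
Only (Soft, Y) has each player best-responding; Nash payoffs (15, 10).
Sequential outcome (Soft, Y) coincides with the Nash profile (Soft, Y).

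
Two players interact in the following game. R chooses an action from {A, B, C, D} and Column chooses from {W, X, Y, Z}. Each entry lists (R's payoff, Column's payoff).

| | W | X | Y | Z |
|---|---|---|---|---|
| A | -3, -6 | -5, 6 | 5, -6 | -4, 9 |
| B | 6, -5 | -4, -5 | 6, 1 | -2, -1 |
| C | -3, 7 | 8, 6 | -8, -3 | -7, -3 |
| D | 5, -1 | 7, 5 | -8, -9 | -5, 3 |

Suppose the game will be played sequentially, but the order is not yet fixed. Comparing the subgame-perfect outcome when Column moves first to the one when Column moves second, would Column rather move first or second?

first

If R leads: Column's best replies are A→Z, B→Y, C→W, D→X; R's induced payoffs -4, 6, -3, 7; outcome (D, X), payoffs (7, 5).
If Column leads: R's best replies are W→B, X→C, Y→B, Z→B; Column's induced payoffs -5, 6, 1, -1; outcome (C, X), payoffs (8, 6).
Column gets 6 moving first and 5 moving second, so Column prefers to move first.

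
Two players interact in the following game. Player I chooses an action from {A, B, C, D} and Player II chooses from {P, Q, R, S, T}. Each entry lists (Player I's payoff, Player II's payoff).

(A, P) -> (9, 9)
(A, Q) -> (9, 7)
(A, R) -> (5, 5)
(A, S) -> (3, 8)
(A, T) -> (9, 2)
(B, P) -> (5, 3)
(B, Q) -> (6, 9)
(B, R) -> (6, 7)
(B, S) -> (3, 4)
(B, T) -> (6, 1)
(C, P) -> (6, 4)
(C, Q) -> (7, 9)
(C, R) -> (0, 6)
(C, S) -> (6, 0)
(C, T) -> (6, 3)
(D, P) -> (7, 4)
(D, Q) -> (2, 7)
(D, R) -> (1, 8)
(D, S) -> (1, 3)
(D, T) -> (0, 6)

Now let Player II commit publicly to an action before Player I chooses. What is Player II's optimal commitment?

Player I best-responds to each possible Player II move:
- P: Player I compares 9, 5, 6, 7 and picks A; Player II would get 9.
- Q: Player I compares 9, 6, 7, 2 and picks A; Player II would get 7.
- R: Player I compares 5, 6, 0, 1 and picks B; Player II would get 7.
- S: Player I compares 3, 3, 6, 1 and picks C; Player II would get 0.
- T: Player I compares 9, 6, 6, 0 and picks A; Player II would get 2.
Maximizing over 9, 7, 7, 0, 2, Player II chooses P. Subgame-perfect outcome: (A, P) with payoffs (9, 9).

P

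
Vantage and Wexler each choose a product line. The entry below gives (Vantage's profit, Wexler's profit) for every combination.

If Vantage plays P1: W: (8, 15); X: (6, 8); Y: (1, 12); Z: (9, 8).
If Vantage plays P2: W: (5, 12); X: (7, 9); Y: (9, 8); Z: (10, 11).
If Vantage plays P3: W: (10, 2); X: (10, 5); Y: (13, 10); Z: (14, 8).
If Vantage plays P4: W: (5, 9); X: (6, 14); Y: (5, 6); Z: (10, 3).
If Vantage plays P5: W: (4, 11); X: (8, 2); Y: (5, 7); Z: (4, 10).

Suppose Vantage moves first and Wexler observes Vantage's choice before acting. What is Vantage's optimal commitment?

P3

Backward induction with Vantage moving first.
- P1: BR = W, leader payoff 8.
- P2: BR = W, leader payoff 5.
- P3: BR = Y, leader payoff 13.
- P4: BR = X, leader payoff 6.
- P5: BR = W, leader payoff 4.
Vantage's induced payoffs are 8, 5, 13, 6, 4, so Vantage commits to P3. Subgame-perfect outcome: (P3, Y) with payoffs (13, 10).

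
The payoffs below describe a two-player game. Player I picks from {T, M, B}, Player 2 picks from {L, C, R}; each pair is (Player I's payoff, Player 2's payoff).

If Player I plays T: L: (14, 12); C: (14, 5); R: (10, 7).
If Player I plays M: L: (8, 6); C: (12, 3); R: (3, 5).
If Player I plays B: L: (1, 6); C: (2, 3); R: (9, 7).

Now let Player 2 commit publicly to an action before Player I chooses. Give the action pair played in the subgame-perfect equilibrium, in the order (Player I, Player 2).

Backward induction with Player 2 moving first.
- L: Player I compares 14, 8, 1 and picks T; Player 2 would get 12.
- C: Player I compares 14, 12, 2 and picks T; Player 2 would get 5.
- R: Player I compares 10, 3, 9 and picks T; Player 2 would get 7.
Maximizing over 12, 5, 7, Player 2 chooses L. Subgame-perfect outcome: (T, L) with payoffs (14, 12).

(T, L)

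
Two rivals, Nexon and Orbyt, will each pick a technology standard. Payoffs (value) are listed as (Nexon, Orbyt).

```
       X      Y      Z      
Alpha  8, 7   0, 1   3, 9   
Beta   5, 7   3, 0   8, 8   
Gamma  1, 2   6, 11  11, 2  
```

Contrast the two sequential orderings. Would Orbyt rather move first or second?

first

If Nexon leads: Orbyt's best replies are Alpha→Z, Beta→Z, Gamma→Y; Nexon's induced payoffs 3, 8, 6; outcome (Beta, Z), payoffs (8, 8).
If Orbyt leads: Nexon's best replies are X→Alpha, Y→Gamma, Z→Gamma; Orbyt's induced payoffs 7, 11, 2; outcome (Gamma, Y), payoffs (6, 11).
Orbyt gets 11 moving first and 8 moving second, so Orbyt prefers to move first.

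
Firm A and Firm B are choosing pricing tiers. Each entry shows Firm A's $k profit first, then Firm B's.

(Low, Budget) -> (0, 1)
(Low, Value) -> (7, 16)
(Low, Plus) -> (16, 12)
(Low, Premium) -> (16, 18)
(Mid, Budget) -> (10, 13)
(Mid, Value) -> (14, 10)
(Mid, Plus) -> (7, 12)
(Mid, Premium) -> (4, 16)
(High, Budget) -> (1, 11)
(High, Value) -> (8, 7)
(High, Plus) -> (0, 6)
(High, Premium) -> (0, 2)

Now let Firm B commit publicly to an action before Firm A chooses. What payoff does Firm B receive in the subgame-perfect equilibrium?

Backward induction with Firm B moving first.
- Budget: Firm A compares 0, 10, 1 and picks Mid; Firm B would get 13.
- Value: Firm A compares 7, 14, 8 and picks Mid; Firm B would get 10.
- Plus: Firm A compares 16, 7, 0 and picks Low; Firm B would get 12.
- Premium: Firm A compares 16, 4, 0 and picks Low; Firm B would get 18.
Among 13, 10, 12, 18, the best is 18 at Premium. Subgame-perfect outcome: (Low, Premium) with payoffs (16, 18).

18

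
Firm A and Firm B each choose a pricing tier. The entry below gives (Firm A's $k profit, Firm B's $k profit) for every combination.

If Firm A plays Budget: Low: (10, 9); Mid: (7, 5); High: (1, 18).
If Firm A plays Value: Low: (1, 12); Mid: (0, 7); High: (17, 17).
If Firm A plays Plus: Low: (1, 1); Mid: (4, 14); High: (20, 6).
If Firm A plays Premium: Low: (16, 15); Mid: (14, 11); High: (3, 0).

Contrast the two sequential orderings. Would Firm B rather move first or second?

second

If Firm A leads: Firm B's best replies are Budget→High, Value→High, Plus→Mid, Premium→Low; Firm A's induced payoffs 1, 17, 4, 16; outcome (Value, High), payoffs (17, 17).
If Firm B leads: Firm A's best replies are Low→Premium, Mid→Premium, High→Plus; Firm B's induced payoffs 15, 11, 6; outcome (Premium, Low), payoffs (16, 15).
Firm B gets 15 moving first and 17 moving second, so Firm B prefers to move second.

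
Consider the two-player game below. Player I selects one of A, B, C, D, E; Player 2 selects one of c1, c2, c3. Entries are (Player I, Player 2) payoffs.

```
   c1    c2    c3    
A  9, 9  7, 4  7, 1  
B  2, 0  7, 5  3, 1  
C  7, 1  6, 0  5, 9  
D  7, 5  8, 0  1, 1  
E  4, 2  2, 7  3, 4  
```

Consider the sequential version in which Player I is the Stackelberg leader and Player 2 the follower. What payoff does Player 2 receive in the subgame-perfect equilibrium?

Backward induction with Player I moving first.
- A: Player 2 compares 9, 4, 1 and picks c1; Player I would get 9.
- B: Player 2 compares 0, 5, 1 and picks c2; Player I would get 7.
- C: Player 2 compares 1, 0, 9 and picks c3; Player I would get 5.
- D: Player 2 compares 5, 0, 1 and picks c1; Player I would get 7.
- E: Player 2 compares 2, 7, 4 and picks c2; Player I would get 2.
Maximizing over 9, 7, 5, 7, 2, Player I chooses A. Subgame-perfect outcome: (A, c1) with payoffs (9, 9).

9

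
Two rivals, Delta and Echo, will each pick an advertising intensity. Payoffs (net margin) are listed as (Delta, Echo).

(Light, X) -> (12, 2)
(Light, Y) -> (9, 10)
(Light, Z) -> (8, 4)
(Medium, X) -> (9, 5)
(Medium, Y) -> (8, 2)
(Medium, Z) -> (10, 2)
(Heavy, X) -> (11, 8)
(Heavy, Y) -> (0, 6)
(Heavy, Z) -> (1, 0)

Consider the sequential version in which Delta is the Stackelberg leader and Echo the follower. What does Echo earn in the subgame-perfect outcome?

Solve by backward induction (Delta leads).
- Light → Echo plays Y (best of 2, 10, 4); Delta gets 9.
- Medium → Echo plays X (best of 5, 2, 2); Delta gets 9.
- Heavy → Echo plays X (best of 8, 6, 0); Delta gets 11.
Maximizing over 9, 9, 11, Delta chooses Heavy. Subgame-perfect outcome: (Heavy, X) with payoffs (11, 8).

8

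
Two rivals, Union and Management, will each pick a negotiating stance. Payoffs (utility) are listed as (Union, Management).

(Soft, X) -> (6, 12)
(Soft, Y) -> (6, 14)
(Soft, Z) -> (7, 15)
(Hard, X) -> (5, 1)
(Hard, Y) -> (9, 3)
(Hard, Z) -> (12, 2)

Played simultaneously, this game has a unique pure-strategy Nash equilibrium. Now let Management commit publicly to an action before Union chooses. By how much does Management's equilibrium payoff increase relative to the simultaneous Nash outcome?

Union best-responds to each possible Management move:
- X → Union plays Soft (best of 6, 5); Management gets 12.
- Y → Union plays Hard (best of 6, 9); Management gets 3.
- Z → Union plays Hard (best of 7, 12); Management gets 2.
Management's induced payoffs are 12, 3, 2, so Management commits to X. Subgame-perfect outcome: (Soft, X) with payoffs (6, 12).
For the simultaneous game, intersect best replies.
Union's best replies: X→Soft; Y→Hard; Z→Hard.
Management's best replies: Soft→Z; Hard→Y.
Only (Hard, Y) has each player best-responding; Nash payoffs (9, 3).
Management's commitment gain: 12 − 3 = 9.

9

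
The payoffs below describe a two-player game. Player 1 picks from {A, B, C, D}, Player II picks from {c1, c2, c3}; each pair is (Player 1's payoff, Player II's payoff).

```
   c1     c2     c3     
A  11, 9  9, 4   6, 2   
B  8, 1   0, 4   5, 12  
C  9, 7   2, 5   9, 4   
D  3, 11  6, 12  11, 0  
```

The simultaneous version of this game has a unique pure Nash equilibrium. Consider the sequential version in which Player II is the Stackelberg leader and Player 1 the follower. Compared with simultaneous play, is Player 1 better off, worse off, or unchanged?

Solve by backward induction (Player II leads).
- c1 → Player 1 plays A (best of 11, 8, 9, 3); Player II gets 9.
- c2 → Player 1 plays A (best of 9, 0, 2, 6); Player II gets 4.
- c3 → Player 1 plays D (best of 6, 5, 9, 11); Player II gets 0.
Player II's induced payoffs are 9, 4, 0, so Player II commits to c1. Subgame-perfect outcome: (A, c1) with payoffs (11, 9).
For the simultaneous game, intersect best replies.
Player 1's best replies: c1→A; c2→A; c3→D.
Player II's best replies: A→c1; B→c3; C→c1; D→c2.
Only (A, c1) has each player best-responding; Nash payoffs (11, 9).
Player 1 earns 11 sequentially versus 11 at the Nash outcome: unchanged.

unchanged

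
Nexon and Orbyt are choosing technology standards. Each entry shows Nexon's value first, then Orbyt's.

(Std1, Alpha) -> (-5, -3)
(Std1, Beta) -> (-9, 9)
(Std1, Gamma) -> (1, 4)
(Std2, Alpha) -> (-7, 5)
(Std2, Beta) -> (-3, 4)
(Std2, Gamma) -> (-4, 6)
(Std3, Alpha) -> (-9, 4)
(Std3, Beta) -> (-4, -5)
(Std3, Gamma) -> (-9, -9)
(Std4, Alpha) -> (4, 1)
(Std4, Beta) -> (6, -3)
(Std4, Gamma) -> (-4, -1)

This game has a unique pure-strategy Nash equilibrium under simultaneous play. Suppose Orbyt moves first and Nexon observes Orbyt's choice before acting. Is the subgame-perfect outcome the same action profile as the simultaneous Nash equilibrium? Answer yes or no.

no

Backward induction with Orbyt moving first.
- Alpha: Nexon compares -5, -7, -9, 4 and picks Std4; Orbyt would get 1.
- Beta: Nexon compares -9, -3, -4, 6 and picks Std4; Orbyt would get -3.
- Gamma: Nexon compares 1, -4, -9, -4 and picks Std1; Orbyt would get 4.
Among 1, -3, 4, the best is 4 at Gamma. Subgame-perfect outcome: (Std1, Gamma) with payoffs (1, 4).
Now find the simultaneous Nash equilibrium.
Nexon's best replies: Alpha→Std4; Beta→Std4; Gamma→Std1.
Orbyt's best replies: Std1→Beta; Std2→Gamma; Std3→Alpha; Std4→Alpha.
The unique mutual best reply is (Std4, Alpha), giving (4, 1).
Sequential outcome (Std1, Gamma) differs from the Nash profile (Std4, Alpha).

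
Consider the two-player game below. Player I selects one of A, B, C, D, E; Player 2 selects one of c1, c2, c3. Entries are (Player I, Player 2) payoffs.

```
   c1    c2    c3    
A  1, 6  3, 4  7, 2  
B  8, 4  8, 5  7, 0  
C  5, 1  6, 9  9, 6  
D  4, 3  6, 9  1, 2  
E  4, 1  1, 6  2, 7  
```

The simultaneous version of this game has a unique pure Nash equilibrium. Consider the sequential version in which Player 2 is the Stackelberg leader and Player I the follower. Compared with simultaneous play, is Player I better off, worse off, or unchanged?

Solve by backward induction (Player 2 leads).
- c1 → Player I plays B (best of 1, 8, 5, 4, 4); Player 2 gets 4.
- c2 → Player I plays B (best of 3, 8, 6, 6, 1); Player 2 gets 5.
- c3 → Player I plays C (best of 7, 7, 9, 1, 2); Player 2 gets 6.
Maximizing over 4, 5, 6, Player 2 chooses c3. Subgame-perfect outcome: (C, c3) with payoffs (9, 6).
For the simultaneous game, intersect best replies.
Player I's best replies: c1→B; c2→B; c3→C.
Player 2's best replies: A→c1; B→c2; C→c2; D→c2; E→c3.
The unique mutual best reply is (B, c2), giving (8, 5).
Player I earns 9 sequentially versus 8 at the Nash outcome: better off.

better off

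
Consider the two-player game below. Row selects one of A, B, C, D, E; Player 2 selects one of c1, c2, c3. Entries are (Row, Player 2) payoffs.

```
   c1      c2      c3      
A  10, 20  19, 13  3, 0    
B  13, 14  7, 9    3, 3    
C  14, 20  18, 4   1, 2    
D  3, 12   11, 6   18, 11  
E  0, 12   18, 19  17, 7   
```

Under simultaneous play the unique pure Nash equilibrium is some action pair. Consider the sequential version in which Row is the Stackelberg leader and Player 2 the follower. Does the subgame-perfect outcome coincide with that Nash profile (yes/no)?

Solve by backward induction (Row leads).
- A: BR = c1, leader payoff 10.
- B: BR = c1, leader payoff 13.
- C: BR = c1, leader payoff 14.
- D: BR = c1, leader payoff 3.
- E: BR = c2, leader payoff 18.
Row's induced payoffs are 10, 13, 14, 3, 18, so Row commits to E. Subgame-perfect outcome: (E, c2) with payoffs (18, 19).
For the simultaneous game, intersect best replies.
Row's best replies: c1→C; c2→A; c3→D.
Player 2's best replies: A→c1; B→c1; C→c1; D→c1; E→c2.
The unique mutual best reply is (C, c1), giving (14, 20).
Sequential outcome (E, c2) differs from the Nash profile (C, c1).

no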